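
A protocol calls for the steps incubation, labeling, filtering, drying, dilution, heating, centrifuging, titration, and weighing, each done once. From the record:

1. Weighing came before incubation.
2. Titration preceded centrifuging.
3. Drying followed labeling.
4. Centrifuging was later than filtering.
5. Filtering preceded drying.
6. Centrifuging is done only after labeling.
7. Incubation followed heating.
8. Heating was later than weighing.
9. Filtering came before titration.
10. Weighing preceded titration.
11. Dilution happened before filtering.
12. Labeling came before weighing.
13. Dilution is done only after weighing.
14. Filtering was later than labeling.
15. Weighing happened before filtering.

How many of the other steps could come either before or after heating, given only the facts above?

5

Forced before heating: labeling and weighing; forced after heating: incubation.
That leaves centrifuging, dilution, drying, filtering, and titration with no forced order relative to heating — 5.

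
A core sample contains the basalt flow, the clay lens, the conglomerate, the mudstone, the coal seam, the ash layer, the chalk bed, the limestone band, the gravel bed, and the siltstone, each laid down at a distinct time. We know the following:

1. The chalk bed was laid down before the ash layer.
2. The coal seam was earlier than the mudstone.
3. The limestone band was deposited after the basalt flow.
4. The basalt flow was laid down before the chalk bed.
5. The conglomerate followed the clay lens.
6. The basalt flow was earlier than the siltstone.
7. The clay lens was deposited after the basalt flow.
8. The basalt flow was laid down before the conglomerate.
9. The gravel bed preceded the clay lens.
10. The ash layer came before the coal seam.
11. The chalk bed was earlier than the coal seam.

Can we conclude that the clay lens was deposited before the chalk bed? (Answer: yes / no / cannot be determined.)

No chain of stated constraints runs from the clay lens to the chalk bed, and none runs from the chalk bed to the clay lens either.
So the relative order of the clay lens and the chalk bed is not fixed by the given facts.

cannot be determined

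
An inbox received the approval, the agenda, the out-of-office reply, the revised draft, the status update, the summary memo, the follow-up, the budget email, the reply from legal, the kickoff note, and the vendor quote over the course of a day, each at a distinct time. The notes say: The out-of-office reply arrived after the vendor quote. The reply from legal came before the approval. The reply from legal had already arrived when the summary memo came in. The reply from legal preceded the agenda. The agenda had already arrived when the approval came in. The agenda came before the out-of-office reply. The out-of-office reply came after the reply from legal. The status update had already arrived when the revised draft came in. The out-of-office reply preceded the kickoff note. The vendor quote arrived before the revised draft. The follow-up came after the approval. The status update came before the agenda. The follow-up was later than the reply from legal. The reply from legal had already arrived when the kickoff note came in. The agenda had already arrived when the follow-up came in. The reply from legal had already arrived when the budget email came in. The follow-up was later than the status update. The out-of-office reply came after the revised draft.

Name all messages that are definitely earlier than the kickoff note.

the agenda, the out-of-office reply, the reply from legal, the revised draft, the status update, the vendor quote

Directly stated before the kickoff note: the out-of-office reply and the reply from legal.
The agenda reaches the kickoff note via the agenda → the out-of-office reply → the kickoff note.
The revised draft reaches the kickoff note via the revised draft → the out-of-office reply → the kickoff note.
The status update reaches the kickoff note via the status update → the agenda → the out-of-office reply → the kickoff note.
Likewise the vendor quote reaches the kickoff note by chaining the stated constraints.
No chain forces the summary memo (or any of the others) ahead of the kickoff note.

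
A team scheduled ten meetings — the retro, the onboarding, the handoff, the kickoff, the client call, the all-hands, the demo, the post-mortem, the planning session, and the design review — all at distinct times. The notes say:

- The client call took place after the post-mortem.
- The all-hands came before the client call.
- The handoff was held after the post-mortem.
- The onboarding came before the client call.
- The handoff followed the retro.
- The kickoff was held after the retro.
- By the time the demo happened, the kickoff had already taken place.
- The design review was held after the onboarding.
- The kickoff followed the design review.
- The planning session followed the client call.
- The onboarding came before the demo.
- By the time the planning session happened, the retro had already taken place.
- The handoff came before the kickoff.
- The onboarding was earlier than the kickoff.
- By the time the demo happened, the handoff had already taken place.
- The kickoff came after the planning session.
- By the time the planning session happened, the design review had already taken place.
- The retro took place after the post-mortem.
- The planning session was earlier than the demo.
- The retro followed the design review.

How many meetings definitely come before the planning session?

Directly stated before the planning session: the client call, the design review, and the retro.
The all-hands reaches the planning session via the all-hands → the client call → the planning session.
The onboarding reaches the planning session via the onboarding → the design review → the planning session.
The post-mortem reaches the planning session via the post-mortem → the client call → the planning session.
That's the all-hands, the client call, the design review, the onboarding, the post-mortem, and the retro — 6 in all.

6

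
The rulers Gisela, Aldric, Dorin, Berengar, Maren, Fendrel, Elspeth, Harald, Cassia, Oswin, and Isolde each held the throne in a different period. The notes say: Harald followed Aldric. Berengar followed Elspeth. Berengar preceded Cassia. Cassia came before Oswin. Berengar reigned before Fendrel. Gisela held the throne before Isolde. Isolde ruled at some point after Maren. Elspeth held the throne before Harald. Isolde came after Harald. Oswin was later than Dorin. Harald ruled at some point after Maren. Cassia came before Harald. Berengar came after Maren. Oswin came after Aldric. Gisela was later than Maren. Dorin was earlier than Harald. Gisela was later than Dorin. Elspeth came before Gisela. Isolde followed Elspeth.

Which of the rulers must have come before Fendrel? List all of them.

Berengar, Elspeth, Maren

Directly stated before Fendrel: Berengar.
Elspeth reaches Fendrel via Elspeth → Berengar → Fendrel.
Maren reaches Fendrel via Maren → Berengar → Fendrel.
No chain forces Harald (or any of the others) ahead of Fendrel.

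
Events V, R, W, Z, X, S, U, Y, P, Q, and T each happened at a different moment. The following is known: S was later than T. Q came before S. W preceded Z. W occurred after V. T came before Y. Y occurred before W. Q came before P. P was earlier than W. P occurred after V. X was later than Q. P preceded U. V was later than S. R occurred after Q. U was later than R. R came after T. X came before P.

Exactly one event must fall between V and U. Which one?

Tracing the constraints gives V → P → U, so P sits after V and before U.
No other event is forced both after V and before U.

P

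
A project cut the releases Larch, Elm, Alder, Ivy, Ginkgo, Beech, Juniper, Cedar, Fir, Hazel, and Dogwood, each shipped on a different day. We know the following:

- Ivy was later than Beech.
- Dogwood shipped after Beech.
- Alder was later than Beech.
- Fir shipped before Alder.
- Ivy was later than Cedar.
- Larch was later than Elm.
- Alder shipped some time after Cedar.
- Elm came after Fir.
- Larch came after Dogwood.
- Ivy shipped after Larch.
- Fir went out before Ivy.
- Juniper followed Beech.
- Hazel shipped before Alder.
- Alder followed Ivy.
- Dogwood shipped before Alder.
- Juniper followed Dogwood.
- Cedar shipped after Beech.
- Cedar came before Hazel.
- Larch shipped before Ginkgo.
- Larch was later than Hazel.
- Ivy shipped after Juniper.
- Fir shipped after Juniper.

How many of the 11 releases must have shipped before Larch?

Directly stated before Larch: Dogwood, Elm, and Hazel.
Beech reaches Larch via Beech → Dogwood → Larch.
Cedar reaches Larch via Cedar → Hazel → Larch.
Fir reaches Larch via Fir → Elm → Larch.
Likewise Juniper reaches Larch by chaining the stated constraints.
No chain forces Alder (or any of the others) ahead of Larch.
That's Beech, Cedar, Dogwood, Elm, Fir, Hazel, and Juniper — 7 in all.

7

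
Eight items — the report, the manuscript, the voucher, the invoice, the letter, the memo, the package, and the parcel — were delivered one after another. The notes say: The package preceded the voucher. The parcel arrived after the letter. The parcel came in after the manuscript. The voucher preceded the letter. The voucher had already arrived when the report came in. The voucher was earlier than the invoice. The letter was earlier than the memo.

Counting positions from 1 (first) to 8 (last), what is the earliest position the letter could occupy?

3

The package and the voucher must both come before the letter — 2 forced predecessors.
Nothing else is forced ahead of the letter, so its earliest slot is position 2 + 1 = 3.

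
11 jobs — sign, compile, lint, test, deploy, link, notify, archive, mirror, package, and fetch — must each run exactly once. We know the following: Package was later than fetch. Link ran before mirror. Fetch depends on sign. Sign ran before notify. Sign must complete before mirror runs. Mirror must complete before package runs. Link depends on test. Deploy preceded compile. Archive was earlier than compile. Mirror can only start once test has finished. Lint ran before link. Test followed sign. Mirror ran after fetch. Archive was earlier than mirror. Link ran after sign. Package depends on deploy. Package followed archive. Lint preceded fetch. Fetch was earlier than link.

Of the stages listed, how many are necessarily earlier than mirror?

6

Directly stated before mirror: archive, fetch, link, sign, and test.
Lint reaches mirror via lint → fetch → mirror.
No chain forces package (or any of the others) ahead of mirror.
That's archive, fetch, link, lint, sign, and test — 6 in all.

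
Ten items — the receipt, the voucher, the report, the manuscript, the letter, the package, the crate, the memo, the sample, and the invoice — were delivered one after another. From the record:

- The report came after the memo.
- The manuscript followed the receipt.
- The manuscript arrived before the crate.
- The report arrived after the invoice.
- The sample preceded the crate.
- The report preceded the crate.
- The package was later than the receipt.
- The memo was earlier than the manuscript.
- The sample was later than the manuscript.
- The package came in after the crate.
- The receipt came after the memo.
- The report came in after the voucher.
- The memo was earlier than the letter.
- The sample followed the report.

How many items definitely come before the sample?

6

Directly stated before the sample: the manuscript and the report.
The invoice reaches the sample via the invoice → the report → the sample.
The memo reaches the sample via the memo → the manuscript → the sample.
The receipt reaches the sample via the receipt → the manuscript → the sample.
Likewise the voucher reaches the sample by chaining the stated constraints.
No chain forces the letter (or any of the others) ahead of the sample.
That's the invoice, the manuscript, the memo, the receipt, the report, and the voucher — 6 in all.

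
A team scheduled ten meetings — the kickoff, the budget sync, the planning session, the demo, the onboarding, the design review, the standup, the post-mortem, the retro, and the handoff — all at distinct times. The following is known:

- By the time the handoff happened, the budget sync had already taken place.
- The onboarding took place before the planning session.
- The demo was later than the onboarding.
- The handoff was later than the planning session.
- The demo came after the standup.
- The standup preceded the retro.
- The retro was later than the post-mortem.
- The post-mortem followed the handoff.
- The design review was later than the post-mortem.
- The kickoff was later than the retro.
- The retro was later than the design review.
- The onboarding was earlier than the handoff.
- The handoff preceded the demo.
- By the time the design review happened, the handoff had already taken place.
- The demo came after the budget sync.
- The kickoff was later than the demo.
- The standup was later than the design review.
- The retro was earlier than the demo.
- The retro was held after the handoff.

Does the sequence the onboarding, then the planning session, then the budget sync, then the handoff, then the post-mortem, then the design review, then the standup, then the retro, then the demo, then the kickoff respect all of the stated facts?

Check each stated constraint against the proposed order — e.g. the budget sync is ahead of the demo; the onboarding is ahead of the demo. Every pair is in the required order; nothing is violated.

yes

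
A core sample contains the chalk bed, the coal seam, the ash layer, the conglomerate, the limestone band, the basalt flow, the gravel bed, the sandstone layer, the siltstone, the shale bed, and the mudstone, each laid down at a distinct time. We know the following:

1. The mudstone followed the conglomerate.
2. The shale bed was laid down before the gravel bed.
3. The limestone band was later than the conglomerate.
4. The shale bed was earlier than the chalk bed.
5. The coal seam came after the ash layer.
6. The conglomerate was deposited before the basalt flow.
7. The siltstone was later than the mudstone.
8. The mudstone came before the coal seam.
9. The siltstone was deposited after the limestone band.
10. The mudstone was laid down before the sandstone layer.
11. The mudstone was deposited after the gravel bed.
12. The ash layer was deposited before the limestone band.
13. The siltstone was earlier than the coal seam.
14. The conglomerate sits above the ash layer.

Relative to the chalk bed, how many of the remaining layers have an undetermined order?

9

Forced before the chalk bed: the shale bed.
That leaves the ash layer, the basalt flow, the coal seam, the conglomerate, the gravel bed, the limestone band, the mudstone, the sandstone layer, and the siltstone with no forced order relative to the chalk bed — 9.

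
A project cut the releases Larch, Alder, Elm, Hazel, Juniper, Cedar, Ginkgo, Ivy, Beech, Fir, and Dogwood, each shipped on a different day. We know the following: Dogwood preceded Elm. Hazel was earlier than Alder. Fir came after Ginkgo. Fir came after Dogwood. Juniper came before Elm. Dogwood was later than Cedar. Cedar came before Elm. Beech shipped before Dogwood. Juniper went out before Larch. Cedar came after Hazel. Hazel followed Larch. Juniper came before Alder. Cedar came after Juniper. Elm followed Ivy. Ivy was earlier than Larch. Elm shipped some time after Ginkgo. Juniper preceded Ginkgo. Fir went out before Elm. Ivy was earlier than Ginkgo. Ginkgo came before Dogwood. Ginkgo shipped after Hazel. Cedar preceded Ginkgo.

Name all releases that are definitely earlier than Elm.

Directly stated before Elm: Cedar, Dogwood, Fir, Ginkgo, Ivy, and Juniper.
Beech reaches Elm via Beech → Dogwood → Elm.
Hazel reaches Elm via Hazel → Ginkgo → Elm.
Larch reaches Elm via Larch → Hazel → Ginkgo → Elm.
No chain forces Alder ahead of Elm.

Beech, Cedar, Dogwood, Fir, Ginkgo, Hazel, Ivy, Juniper, Larch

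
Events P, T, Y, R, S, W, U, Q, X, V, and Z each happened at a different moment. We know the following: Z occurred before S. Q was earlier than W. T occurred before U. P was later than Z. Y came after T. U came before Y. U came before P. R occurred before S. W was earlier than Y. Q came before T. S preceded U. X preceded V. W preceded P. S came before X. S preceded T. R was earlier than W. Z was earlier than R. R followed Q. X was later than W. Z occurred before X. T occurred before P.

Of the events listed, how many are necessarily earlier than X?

Directly stated before X: S, W, and Z.
Q reaches X via Q → W → X.
R reaches X via R → W → X.
No chain forces Y (or any of the others) ahead of X.
That's Q, R, S, W, and Z — 5 in all.

5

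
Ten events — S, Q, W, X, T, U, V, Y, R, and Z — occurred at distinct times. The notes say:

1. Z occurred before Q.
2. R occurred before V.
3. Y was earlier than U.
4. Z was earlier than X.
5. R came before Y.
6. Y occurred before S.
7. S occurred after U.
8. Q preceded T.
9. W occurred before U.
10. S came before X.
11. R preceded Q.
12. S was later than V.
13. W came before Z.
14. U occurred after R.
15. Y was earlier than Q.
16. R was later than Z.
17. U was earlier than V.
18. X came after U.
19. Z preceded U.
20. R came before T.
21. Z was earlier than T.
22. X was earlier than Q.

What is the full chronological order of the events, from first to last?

W, Z, R, Y, U, V, S, X, Q, T

The constraints fix every adjacent pair, so only one ordering works:
W → Z → R → Y → U → V → S → X → Q → T.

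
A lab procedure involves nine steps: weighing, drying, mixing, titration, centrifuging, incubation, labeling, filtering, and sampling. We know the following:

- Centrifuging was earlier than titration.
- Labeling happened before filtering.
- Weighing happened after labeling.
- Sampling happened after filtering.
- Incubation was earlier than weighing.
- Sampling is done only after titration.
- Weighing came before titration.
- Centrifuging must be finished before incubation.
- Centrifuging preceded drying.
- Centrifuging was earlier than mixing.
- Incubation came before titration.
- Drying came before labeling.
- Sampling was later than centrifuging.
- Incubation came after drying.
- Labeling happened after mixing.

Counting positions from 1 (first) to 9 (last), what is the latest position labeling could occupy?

5

Labeling must come before filtering, sampling, titration, and weighing — 4 steps forced after it.
Everything else can be placed before labeling in some valid order, so labeling can sit as late as position 9 − 4 = 5.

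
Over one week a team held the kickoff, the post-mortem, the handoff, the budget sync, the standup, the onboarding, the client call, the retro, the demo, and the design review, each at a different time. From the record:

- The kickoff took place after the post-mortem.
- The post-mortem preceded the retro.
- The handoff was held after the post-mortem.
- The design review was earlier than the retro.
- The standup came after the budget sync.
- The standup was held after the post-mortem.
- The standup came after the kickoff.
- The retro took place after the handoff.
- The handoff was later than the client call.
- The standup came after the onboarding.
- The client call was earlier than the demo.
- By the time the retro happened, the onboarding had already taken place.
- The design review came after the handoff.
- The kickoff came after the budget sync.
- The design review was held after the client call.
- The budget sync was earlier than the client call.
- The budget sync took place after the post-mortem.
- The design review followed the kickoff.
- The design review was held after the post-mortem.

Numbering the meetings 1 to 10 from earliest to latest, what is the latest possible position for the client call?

6

The client call must come before the demo, the design review, the handoff, and the retro — 4 meetings forced after it.
Everything else can be placed before the client call in some valid order, so the client call can sit as late as position 10 − 4 = 6.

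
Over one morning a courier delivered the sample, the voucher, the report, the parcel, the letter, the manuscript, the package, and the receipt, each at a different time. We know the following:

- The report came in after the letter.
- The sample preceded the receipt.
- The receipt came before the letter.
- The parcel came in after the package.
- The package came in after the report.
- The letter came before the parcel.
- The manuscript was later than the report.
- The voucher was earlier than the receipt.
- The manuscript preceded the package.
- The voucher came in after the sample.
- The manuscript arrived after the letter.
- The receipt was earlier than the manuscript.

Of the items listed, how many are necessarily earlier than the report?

4

Directly stated before the report: the letter.
The receipt reaches the report via the receipt → the letter → the report.
The sample reaches the report via the sample → the receipt → the letter → the report.
The voucher reaches the report via the voucher → the receipt → the letter → the report.
No chain forces the manuscript (or any of the others) ahead of the report.
That's the letter, the receipt, the sample, and the voucher — 4 in all.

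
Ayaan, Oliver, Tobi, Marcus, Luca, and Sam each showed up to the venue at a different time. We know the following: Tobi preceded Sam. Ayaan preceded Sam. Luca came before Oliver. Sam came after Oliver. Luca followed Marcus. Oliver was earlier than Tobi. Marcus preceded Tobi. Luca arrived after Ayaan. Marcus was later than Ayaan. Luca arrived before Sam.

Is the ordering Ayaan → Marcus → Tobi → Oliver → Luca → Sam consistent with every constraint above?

no

The constraints require Luca before Oliver, but in the proposed sequence Oliver appears ahead of Luca. That one violation is enough.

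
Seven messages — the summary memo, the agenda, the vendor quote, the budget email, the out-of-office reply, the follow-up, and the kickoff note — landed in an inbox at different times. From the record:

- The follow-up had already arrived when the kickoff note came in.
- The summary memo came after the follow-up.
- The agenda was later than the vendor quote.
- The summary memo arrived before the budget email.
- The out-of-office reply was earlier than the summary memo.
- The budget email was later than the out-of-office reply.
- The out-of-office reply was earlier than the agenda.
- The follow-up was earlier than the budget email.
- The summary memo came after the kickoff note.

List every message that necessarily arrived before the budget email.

Directly stated before the budget email: the follow-up, the out-of-office reply, and the summary memo.
The kickoff note reaches the budget email via the kickoff note → the summary memo → the budget email.
No chain forces the vendor quote (or any of the others) ahead of the budget email.

the follow-up, the kickoff note, the out-of-office reply, the summary memo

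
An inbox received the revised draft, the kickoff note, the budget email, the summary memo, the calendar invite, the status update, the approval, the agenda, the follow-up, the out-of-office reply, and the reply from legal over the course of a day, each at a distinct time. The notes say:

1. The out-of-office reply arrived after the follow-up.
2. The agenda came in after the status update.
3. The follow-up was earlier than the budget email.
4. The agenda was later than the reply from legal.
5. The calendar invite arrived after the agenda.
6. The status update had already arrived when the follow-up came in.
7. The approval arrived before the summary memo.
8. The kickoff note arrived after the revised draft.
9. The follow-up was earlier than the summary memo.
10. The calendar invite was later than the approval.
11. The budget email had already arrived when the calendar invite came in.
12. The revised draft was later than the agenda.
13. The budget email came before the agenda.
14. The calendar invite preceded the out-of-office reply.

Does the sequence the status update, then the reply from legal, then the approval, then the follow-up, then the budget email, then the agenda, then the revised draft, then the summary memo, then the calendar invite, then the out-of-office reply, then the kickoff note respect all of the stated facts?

yes

Check each stated constraint against the proposed order — e.g. the approval is ahead of the calendar invite; the follow-up is ahead of the out-of-office reply. Every pair is in the required order; nothing is violated.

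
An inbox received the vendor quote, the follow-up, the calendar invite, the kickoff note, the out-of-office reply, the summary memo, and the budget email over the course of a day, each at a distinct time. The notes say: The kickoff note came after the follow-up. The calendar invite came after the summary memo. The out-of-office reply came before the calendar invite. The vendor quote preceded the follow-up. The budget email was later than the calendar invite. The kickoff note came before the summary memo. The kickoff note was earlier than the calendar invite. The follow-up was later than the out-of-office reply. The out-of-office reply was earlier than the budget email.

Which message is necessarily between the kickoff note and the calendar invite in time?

the summary memo

Tracing the constraints gives the kickoff note → the summary memo → the calendar invite, so the summary memo sits after the kickoff note and before the calendar invite.
No other message is forced both after the kickoff note and before the calendar invite.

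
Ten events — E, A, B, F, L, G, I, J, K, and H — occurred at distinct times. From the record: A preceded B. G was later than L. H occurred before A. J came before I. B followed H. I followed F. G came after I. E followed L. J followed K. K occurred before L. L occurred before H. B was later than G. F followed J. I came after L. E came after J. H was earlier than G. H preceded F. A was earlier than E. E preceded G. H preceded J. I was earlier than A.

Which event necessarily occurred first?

K

K has a chain of constraints placing it before every other event, so K must be first.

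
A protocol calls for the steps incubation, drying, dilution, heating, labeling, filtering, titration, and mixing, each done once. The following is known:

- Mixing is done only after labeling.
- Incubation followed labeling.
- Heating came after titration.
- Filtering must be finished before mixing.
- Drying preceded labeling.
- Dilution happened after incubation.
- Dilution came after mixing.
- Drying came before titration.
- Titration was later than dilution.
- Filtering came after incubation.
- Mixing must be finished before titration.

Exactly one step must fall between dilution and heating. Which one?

Tracing the constraints gives dilution → titration → heating, so titration sits after dilution and before heating.
No other step is forced both after dilution and before heating.

titration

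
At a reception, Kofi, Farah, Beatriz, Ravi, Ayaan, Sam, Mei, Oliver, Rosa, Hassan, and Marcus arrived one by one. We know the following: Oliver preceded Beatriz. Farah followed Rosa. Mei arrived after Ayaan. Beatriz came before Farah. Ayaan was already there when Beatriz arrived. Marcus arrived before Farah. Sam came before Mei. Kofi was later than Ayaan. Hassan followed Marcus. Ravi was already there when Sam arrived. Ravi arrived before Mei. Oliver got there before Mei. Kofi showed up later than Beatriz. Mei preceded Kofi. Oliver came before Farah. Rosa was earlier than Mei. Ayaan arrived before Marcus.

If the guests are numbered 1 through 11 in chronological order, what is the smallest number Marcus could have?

Ayaan must come before Marcus — 1 forced predecessor.
Nothing else is forced ahead of Marcus, so their earliest slot is position 1 + 1 = 2.

2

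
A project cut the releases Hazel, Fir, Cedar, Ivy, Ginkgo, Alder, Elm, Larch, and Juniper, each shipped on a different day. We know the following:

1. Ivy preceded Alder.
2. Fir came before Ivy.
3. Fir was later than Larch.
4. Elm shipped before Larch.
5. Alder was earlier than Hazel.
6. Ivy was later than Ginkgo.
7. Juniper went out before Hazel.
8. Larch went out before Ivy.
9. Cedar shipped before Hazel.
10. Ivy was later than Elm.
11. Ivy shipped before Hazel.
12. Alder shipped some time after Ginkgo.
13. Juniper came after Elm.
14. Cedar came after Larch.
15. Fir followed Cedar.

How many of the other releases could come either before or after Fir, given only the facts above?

Forced before Fir: Cedar, Elm, and Larch; forced after Fir: Alder, Hazel, and Ivy.
That leaves Ginkgo and Juniper with no forced order relative to Fir — 2.

2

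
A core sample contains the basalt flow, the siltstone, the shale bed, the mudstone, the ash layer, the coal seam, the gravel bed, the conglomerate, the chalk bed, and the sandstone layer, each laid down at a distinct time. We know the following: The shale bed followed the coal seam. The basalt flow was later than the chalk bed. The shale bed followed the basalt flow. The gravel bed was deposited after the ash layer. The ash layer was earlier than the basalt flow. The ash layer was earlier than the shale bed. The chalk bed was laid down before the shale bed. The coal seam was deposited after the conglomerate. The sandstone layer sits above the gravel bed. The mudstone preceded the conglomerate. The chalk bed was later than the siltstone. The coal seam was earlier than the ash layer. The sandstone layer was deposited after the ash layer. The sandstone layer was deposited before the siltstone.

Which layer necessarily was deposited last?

the shale bed

Every other layer has a chain of constraints placing it before the shale bed, so the shale bed is last.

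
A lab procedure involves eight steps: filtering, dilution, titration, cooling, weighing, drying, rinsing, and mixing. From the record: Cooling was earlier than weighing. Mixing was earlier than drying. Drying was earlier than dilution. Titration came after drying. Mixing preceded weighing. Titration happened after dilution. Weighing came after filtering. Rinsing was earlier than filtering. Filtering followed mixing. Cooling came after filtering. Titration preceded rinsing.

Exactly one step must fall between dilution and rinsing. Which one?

Tracing the constraints gives dilution → titration → rinsing, so titration sits after dilution and before rinsing.
No other step is forced both after dilution and before rinsing.

titration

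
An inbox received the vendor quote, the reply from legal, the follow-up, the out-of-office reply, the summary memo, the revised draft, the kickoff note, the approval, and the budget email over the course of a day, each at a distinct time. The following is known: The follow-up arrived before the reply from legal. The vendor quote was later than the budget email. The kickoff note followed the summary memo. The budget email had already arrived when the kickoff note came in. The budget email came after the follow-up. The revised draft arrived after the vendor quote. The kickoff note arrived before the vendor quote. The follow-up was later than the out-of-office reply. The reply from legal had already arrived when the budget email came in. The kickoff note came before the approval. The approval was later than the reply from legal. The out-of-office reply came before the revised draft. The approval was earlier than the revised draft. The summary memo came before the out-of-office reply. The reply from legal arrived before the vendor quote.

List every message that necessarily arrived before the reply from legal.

the follow-up, the out-of-office reply, the summary memo

Directly stated before the reply from legal: the follow-up.
The out-of-office reply reaches the reply from legal via the out-of-office reply → the follow-up → the reply from legal.
The summary memo reaches the reply from legal via the summary memo → the out-of-office reply → the follow-up → the reply from legal.
No chain forces the kickoff note (or any of the others) ahead of the reply from legal.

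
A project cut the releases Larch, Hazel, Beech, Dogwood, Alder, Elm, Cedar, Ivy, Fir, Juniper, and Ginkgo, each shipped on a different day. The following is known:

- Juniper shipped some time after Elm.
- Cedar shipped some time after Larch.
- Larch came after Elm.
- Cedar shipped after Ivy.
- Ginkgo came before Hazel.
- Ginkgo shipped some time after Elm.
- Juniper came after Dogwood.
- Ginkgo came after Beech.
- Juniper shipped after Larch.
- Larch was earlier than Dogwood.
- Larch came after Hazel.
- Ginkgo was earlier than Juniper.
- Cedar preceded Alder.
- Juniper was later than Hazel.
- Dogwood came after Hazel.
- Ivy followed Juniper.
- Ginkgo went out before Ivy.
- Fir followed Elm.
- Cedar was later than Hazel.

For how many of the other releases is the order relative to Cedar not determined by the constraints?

Forced before Cedar: Beech, Dogwood, Elm, Ginkgo, Hazel, Ivy, Juniper, and Larch; forced after Cedar: Alder.
That leaves Fir with no forced order relative to Cedar — 1.

1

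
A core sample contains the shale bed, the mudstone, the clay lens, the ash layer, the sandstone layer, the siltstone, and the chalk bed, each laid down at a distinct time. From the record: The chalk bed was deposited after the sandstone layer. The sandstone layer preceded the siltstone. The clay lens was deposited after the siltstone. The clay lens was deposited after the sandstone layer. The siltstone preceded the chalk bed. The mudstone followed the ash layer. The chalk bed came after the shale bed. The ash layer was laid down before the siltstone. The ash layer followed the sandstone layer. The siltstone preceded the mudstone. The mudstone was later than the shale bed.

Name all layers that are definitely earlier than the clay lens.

the ash layer, the sandstone layer, the siltstone

Directly stated before the clay lens: the sandstone layer and the siltstone.
The ash layer reaches the clay lens via the ash layer → the siltstone → the clay lens.
No chain forces the shale bed (or any of the others) ahead of the clay lens.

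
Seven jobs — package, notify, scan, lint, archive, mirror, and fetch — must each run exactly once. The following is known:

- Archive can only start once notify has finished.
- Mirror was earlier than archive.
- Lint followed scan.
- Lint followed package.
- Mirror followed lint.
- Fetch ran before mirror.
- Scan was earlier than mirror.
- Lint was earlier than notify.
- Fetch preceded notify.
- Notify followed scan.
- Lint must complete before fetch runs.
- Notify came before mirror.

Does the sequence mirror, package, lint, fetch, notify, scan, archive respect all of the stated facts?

no

The constraints require fetch before mirror, but in the proposed sequence mirror appears ahead of fetch. That one violation is enough.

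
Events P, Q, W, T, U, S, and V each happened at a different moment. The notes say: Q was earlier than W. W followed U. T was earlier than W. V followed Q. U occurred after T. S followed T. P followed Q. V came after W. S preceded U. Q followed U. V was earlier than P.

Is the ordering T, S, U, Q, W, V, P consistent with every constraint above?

Check each stated constraint against the proposed order — e.g. Q is ahead of P; T is ahead of W. Every pair is in the required order; nothing is violated.

yes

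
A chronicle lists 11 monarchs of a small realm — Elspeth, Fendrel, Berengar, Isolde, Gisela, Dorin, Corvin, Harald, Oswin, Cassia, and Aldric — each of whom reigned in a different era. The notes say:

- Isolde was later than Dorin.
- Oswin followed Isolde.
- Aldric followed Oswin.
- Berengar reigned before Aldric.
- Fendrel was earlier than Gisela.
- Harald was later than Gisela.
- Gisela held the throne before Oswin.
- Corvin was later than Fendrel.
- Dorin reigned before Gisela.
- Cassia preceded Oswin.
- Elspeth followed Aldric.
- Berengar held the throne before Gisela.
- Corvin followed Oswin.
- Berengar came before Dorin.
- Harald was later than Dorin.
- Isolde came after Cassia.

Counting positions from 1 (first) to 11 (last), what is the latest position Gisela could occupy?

6

Gisela must come before Aldric, Corvin, Elspeth, Harald, and Oswin — 5 rulers forced after them.
Everything else can be placed before Gisela in some valid order, so Gisela can sit as late as position 11 − 5 = 6.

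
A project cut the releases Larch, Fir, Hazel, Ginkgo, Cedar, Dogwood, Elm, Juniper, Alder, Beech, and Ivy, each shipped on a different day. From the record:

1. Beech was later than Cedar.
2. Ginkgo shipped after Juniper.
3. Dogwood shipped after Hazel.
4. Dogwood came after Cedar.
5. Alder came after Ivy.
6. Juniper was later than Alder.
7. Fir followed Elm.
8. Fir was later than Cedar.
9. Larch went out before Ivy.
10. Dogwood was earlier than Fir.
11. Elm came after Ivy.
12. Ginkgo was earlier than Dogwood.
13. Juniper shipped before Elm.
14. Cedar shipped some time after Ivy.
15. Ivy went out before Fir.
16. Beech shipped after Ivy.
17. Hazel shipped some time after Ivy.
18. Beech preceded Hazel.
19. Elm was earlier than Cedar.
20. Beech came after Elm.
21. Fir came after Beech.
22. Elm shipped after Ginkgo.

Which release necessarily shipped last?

Every other release has a chain of constraints placing it before Fir, so Fir is last.

Fir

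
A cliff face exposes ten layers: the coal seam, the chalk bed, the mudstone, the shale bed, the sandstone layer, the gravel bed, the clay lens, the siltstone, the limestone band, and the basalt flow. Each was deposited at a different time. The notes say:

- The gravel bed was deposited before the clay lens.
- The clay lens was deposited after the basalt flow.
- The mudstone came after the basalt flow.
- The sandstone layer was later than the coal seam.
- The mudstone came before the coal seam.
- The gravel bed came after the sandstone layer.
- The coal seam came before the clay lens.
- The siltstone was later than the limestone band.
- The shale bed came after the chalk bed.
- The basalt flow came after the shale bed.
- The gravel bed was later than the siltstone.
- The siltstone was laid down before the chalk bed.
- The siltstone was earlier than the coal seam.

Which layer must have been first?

The limestone band has a chain of constraints placing it before every other layer, so the limestone band must be first.

the limestone band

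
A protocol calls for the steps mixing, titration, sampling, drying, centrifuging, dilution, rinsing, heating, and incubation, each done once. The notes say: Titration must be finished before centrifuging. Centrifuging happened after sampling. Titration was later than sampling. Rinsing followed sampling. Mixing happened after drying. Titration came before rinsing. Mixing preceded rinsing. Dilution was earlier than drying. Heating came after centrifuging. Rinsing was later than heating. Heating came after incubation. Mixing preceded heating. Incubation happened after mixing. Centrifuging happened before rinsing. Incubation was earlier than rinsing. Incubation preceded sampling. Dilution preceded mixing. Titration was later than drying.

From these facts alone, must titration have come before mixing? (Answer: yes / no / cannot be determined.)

Tracing the constraints gives mixing → incubation → sampling → titration, so mixing must come before titration.
That means titration cannot be before mixing.

no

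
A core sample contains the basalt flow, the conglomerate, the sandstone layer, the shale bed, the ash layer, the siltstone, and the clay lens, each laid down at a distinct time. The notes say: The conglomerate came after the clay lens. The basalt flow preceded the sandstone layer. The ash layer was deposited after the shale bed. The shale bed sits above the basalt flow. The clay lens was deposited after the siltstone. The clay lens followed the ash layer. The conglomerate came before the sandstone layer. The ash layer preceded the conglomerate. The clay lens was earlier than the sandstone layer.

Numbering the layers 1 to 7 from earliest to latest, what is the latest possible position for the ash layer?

4

The ash layer must come before the clay lens, the conglomerate, and the sandstone layer — 3 layers forced after it.
Everything else can be placed before the ash layer in some valid order, so the ash layer can sit as late as position 7 − 3 = 4.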